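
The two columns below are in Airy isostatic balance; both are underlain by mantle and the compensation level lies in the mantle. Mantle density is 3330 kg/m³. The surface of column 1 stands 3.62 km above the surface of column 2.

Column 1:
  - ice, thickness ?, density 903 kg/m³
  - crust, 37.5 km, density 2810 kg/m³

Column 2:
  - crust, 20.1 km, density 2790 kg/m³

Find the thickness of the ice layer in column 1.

1.4 km

Take the compensation level at the base of the deeper column (depth z_c below the surface of column 1) and equate Σ ρ_i t_i down to z_c; mantle fills any gap and the z_c terms cancel.
Column 1: x×903 + 37.5×2810 + (z_c − 37.5 − x)×3330
Column 2: 3.62×0 + 20.1×2790 + (z_c − 3.62 − 20.1)×3330
The z_c×3330 term appears on both sides and cancels. Collect the known terms of each column as K = Σ(ρt)_known − 3330 × (depth of known layers): K_1 = 105375 − 3330×37.5 = −19500; K_2 = 56079 − 3330×(3.62 + 20.1) = −22908.6.
Balance: K_1 − x×(3330 − 903) = K_2, so x = (K_1 − K_2)/(3330 − 903) = 3408.6/2427 = 1.4 km.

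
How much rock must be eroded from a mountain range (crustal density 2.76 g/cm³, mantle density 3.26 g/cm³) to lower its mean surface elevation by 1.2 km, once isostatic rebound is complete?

Net drop Δ = e − u = e − e ρ_c/ρ_m = e (ρ_m − ρ_c)/ρ_m.
e = Δ ρ_m/(ρ_m − ρ_c) = 1.2 km × 3.26/0.5 = 7.82 km.

7.82 km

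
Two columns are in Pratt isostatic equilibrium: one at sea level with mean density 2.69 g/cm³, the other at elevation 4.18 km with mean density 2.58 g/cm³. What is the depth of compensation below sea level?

98 km

ρ_ref D = ρ (D + h) → D (ρ_ref − ρ) = ρ h.
D = ρ h/(ρ_ref − ρ) = 2.58 × 4.18 km/(2.69 − 2.58) = 98 km.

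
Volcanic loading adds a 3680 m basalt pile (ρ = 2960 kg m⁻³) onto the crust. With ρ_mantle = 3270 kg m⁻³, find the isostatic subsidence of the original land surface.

Subaerial loading: s = t ρ_load / ρ_m.
s = 3680 m × 2960/3270 = 3330 m.

3330 m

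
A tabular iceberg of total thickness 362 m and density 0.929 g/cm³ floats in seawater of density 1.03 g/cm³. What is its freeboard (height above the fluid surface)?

35.5 m

Floating equilibrium: submerged depth d = t ρ_obj/ρ_fluid = 362 m × 0.929/1.03 = 326.5 m.
Freeboard = t − d = 362 m − 326.5 m = 35.5 m.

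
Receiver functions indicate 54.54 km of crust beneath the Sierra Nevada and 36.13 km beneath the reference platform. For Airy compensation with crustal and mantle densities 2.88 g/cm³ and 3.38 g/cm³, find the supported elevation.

2.72 km

Excess crust Δ = 54.54 km − 36.13 km = 18.41 km, split between elevation h and root r with h + r = Δ.
Airy balance ρ_c h = (ρ_m − ρ_c) r gives r = h ρ_c/(ρ_m − ρ_c), so h (1 + ρ_c/(ρ_m − ρ_c)) = Δ, i.e. h = Δ (ρ_m − ρ_c)/ρ_m.
h = 18.41 km × 0.5/3.38 = 2.72 km.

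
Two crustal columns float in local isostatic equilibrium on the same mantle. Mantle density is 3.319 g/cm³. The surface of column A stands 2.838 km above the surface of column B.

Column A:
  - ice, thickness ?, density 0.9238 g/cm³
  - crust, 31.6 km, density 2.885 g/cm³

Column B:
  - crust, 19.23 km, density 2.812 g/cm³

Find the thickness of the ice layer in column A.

2.28 km

Take the compensation level at the base of the deeper column (depth z_c below the surface of column A) and equate Σ ρ_i t_i down to z_c; mantle fills any gap and the z_c terms cancel.
Column A: x×0.9238 + 31.6×2.885 + (z_c − 31.6 − x)×3.319
Column B: 2.838×0 + 19.23×2.812 + (z_c − 2.838 − 19.23)×3.319
The z_c×3.319 term appears on both sides and cancels. Collect the known terms of each column as K = Σ(ρt)_known − 3.319 × (depth of known layers): K_A = 91.166 − 3.319×31.6 = −13.7144; K_B = 54.07476 − 3.319×(2.838 + 19.23) = −19.168932.
Balance: K_A − x×(3.319 − 0.9238) = K_B, so x = (K_A − K_B)/(3.319 − 0.9238) = 5.45453/2.3952 = 2.28 km.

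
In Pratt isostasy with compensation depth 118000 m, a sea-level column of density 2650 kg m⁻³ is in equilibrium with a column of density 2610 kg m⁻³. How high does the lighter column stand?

ρ_ref D = ρ (D + h) → h = D (ρ_ref − ρ)/ρ.
h = 118000 m × (2650 − 2610)/2610 = 1810 m.

1810 m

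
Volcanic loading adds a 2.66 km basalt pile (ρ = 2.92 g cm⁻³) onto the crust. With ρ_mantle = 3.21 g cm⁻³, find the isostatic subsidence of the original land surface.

Subaerial loading: s = t ρ_load / ρ_m.
s = 2.66 km × 2.92/3.21 = 2.42 km.

2.42 km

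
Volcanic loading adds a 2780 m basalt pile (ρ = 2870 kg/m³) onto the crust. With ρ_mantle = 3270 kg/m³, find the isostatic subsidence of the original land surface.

2440 m

Subaerial loading: s = t ρ_load / ρ_m.
s = 2780 m × 2870/3270 = 2440 m.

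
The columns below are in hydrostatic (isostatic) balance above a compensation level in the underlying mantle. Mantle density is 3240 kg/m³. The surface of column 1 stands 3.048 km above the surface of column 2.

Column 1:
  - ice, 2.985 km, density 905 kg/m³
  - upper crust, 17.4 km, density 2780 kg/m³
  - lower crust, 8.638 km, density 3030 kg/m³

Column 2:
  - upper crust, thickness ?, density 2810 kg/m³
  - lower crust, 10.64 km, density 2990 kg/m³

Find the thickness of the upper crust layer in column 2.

Take the compensation level at the base of the deeper column (depth z_c below the surface of column 1) and equate Σ ρ_i t_i down to z_c; mantle fills any gap and the z_c terms cancel.
Column 1: 2.985×905 + 17.4×2780 + 8.638×3030 + (z_c − 29.023)×3240
Column 2: 3.048×0 + x×2810 + 10.64×2990 + (z_c − 3.048 − 10.64 − x)×3240
The z_c×3240 term appears on both sides and cancels. Collect the known terms of each column as K = Σ(ρt)_known − 3240 × (depth of known layers): K_1 = 77246.565 − 3240×29.023 = −16787.955; K_2 = 31813.6 − 3240×(3.048 + 10.64) = −12535.52.
Balance: K_1 = K_2 − x×(3240 − 2810), so x = (K_2 − K_1)/(3240 − 2810) = 4252.44/430 = 9.89 km.

9.89 km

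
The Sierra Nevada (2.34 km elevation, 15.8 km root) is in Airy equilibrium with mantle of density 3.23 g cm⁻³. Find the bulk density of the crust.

2.81 g cm⁻³

ρ_c h = (ρ_m − ρ_c) r → ρ_c (h + r) = ρ_m r → ρ_c = ρ_m r / (h + r).
ρ_c = 3.23 × 15.8 km / (2.34 km + 15.8 km) = 2.81 g cm⁻³.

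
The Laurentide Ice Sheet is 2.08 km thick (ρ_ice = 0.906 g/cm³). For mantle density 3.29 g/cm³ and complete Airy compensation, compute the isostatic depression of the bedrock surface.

For local isostatic compensation: the ice load ρ_ice t is balanced by mantle displaced below, ρ_m s.
s = t ρ_ice / ρ_m = 2.08 km × 0.906/3.29 = 0.573 km.

0.573 km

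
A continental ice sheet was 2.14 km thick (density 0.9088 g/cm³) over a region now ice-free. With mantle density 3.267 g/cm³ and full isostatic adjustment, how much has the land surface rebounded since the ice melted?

0.595 km

Removing the load lets mantle flow back in; uplift u satisfies ρ_ice t = ρ_m u.
u = t ρ_ice/ρ_m = 2.14 km × 0.9088/3.267 = 0.595 km.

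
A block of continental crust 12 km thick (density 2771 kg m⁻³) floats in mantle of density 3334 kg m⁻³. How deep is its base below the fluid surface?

Draft d = t ρ_obj/ρ_fluid = 12 km × 2771/3334 = 9.97 km.

9.97 km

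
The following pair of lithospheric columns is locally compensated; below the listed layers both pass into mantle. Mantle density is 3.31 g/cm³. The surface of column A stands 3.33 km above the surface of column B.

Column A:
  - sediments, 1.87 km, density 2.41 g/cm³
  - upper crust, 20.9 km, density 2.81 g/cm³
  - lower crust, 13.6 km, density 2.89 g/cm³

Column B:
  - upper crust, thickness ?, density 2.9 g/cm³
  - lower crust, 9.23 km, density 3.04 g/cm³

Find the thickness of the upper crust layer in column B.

10.6 km

Take the compensation level at the base of the deeper column (depth z_c below the surface of column A) and equate Σ ρ_i t_i down to z_c; mantle fills any gap and the z_c terms cancel.
Column A: 1.87×2.41 + 20.9×2.81 + 13.6×2.89 + (z_c − 36.37)×3.31
Column B: 3.33×0 + x×2.9 + 9.23×3.04 + (z_c − 3.33 − 9.23 − x)×3.31
The z_c×3.31 term appears on both sides and cancels. Collect the known terms of each column as K = Σ(ρt)_known − 3.31 × (depth of known layers): K_A = 102.5397 − 3.31×36.37 = −17.845; K_B = 28.0592 − 3.31×(3.33 + 9.23) = −13.5144.
Balance: K_A = K_B − x×(3.31 − 2.9), so x = (K_B − K_A)/(3.31 − 2.9) = 4.3306/0.41 = 10.6 km.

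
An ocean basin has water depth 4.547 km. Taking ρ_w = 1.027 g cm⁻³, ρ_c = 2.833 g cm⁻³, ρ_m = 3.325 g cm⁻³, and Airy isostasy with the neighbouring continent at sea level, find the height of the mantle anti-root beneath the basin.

16.7 km

Isostatic balance requires: replacing crust with seawater at the top is compensated by replacing crust with mantle at the base: d (ρ_c − ρ_w) = a (ρ_m − ρ_c).
a = d (ρ_c − ρ_w)/(ρ_m − ρ_c) = 4.547 km × 1.806/0.492 = 16.7 km.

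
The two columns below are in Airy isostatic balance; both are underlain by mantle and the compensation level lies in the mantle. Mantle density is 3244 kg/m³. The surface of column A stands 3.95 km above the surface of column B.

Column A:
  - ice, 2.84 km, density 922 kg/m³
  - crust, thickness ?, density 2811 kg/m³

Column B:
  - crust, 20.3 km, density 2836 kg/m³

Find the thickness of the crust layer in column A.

33.5 km

Take the compensation level at the base of the deeper column (depth z_c below the surface of column A) and equate Σ ρ_i t_i down to z_c; mantle fills any gap and the z_c terms cancel.
Column A: 2.84×922 + x×2811 + (z_c − 2.84 − x)×3244
Column B: 3.95×0 + 20.3×2836 + (z_c − 3.95 − 20.3)×3244
The z_c×3244 term appears on both sides and cancels. Collect the known terms of each column as K = Σ(ρt)_known − 3244 × (depth of known layers): K_A = 2618.48 − 3244×2.84 = −6594.48; K_B = 57570.8 − 3244×(3.95 + 20.3) = −21096.2.
Balance: K_A − x×(3244 − 2811) = K_B, so x = (K_A − K_B)/(3244 − 2811) = 14501.7/433 = 33.5 km.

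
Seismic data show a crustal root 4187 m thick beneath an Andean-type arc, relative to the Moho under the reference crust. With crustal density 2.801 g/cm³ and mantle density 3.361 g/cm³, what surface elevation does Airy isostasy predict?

In Airy isostatic equilibrium: ρ_c h = (ρ_m − ρ_c) r.
h = r (ρ_m − ρ_c) / ρ_c = 4187 m × (3.361 − 2.801) / 2.801 = 837 m.

837 m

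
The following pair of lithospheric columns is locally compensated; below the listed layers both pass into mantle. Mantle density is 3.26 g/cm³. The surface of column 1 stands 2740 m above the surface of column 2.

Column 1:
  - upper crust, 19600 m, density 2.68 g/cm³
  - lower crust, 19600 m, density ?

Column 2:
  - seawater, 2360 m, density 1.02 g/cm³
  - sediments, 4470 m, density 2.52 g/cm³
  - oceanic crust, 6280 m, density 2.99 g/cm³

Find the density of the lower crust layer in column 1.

Take the compensation level at the base of the deeper column (depth z_c below the surface of column 1) and equate Σ ρ_i t_i down to z_c; mantle fills any gap and the z_c terms cancel.
Column 1: 19600×2.68 + 19600×ρ + (z_c − 39200)×3.26
Column 2: 2740×0 + 2360×1.02 + 4470×2.52 + 6280×2.99 + (z_c − 2740 − 13110)×3.26
The z_c×3.26 term appears on both sides and cancels. Collect the known terms of each column as K = Σ(ρt)_known − 3.26 × (depth of known layers): K_1 = 52528 − 3.26×39200 = −75264; K_2 = 32448.8 − 3.26×(2740 + 13110) = −19222.2.
Balance: K_1 + 19600×ρ = K_2, so ρ = (K_2 − K_1)/19600 = 56041.8/19600 = 2.86 g/cm³.

2.86 g/cm³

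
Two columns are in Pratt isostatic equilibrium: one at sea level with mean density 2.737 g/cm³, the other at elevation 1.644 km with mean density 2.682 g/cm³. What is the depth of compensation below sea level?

ρ_ref D = ρ (D + h) → D (ρ_ref − ρ) = ρ h.
D = ρ h/(ρ_ref − ρ) = 2.682 × 1.644 km/(2.737 − 2.682) = 80.2 km.

80.2 km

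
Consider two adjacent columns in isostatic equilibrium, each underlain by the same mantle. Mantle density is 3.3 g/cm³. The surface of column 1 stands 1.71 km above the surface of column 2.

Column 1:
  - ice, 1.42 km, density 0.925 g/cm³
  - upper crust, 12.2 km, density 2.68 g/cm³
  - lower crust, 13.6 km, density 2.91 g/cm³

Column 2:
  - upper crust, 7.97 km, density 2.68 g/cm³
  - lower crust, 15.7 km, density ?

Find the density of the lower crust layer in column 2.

Take the compensation level at the base of the deeper column (depth z_c below the surface of column 1) and equate Σ ρ_i t_i down to z_c; mantle fills any gap and the z_c terms cancel.
Column 1: 1.42×0.925 + 12.2×2.68 + 13.6×2.91 + (z_c − 27.22)×3.3
Column 2: 1.71×0 + 7.97×2.68 + 15.7×ρ + (z_c − 1.71 − 23.67)×3.3
The z_c×3.3 term appears on both sides and cancels. Collect the known terms of each column as K = Σ(ρt)_known − 3.3 × (depth of known layers): K_1 = 73.5855 − 3.3×27.22 = −16.2405; K_2 = 21.3596 − 3.3×(1.71 + 23.67) = −62.3944.
Balance: K_1 = K_2 + 15.7×ρ, so ρ = (K_1 − K_2)/15.7 = 46.1539/15.7 = 2.94 g/cm³.

2.94 g/cm³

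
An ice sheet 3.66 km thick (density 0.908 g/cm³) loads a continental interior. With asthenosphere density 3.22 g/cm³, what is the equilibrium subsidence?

Isostatic balance requires: the ice load ρ_ice t is balanced by mantle displaced below, ρ_m s.
s = t ρ_ice / ρ_m = 3.66 km × 0.908/3.22 = 1.03 km.

1.03 km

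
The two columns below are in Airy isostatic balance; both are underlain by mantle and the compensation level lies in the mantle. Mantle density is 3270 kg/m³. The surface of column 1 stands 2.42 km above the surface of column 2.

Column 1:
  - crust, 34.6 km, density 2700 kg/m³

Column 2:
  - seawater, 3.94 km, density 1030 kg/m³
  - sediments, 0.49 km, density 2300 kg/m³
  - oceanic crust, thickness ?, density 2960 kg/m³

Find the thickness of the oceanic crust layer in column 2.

8.09 km

Take the compensation level at the base of the deeper column (depth z_c below the surface of column 1) and equate Σ ρ_i t_i down to z_c; mantle fills any gap and the z_c terms cancel.
Column 1: 34.6×2700 + (z_c − 34.6)×3270
Column 2: 2.42×0 + 3.94×1030 + 0.49×2300 + x×2960 + (z_c − 2.42 − 4.43 − x)×3270
The z_c×3270 term appears on both sides and cancels. Collect the known terms of each column as K = Σ(ρt)_known − 3270 × (depth of known layers): K_1 = 93420 − 3270×34.6 = −19722; K_2 = 5185.2 − 3270×(2.42 + 4.43) = −17214.3.
Balance: K_1 = K_2 − x×(3270 − 2960), so x = (K_2 − K_1)/(3270 − 2960) = 2507.7/310 = 8.09 km.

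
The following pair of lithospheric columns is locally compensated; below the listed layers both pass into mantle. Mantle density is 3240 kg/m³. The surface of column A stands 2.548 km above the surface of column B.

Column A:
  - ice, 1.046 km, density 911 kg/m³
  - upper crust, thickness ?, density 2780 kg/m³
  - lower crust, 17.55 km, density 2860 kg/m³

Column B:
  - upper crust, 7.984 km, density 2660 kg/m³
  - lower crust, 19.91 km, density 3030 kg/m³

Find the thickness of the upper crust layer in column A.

17.3 km

Take the compensation level at the base of the deeper column (depth z_c below the surface of column A) and equate Σ ρ_i t_i down to z_c; mantle fills any gap and the z_c terms cancel.
Column A: 1.046×911 + x×2780 + 17.55×2860 + (z_c − 18.596 − x)×3240
Column B: 2.548×0 + 7.984×2660 + 19.91×3030 + (z_c − 2.548 − 27.894)×3240
The z_c×3240 term appears on both sides and cancels. Collect the known terms of each column as K = Σ(ρt)_known − 3240 × (depth of known layers): K_A = 51145.906 − 3240×18.596 = −9105.134; K_B = 81564.74 − 3240×(2.548 + 27.894) = −17067.34.
Balance: K_A − x×(3240 − 2780) = K_B, so x = (K_A − K_B)/(3240 − 2780) = 7962.21/460 = 17.3 km.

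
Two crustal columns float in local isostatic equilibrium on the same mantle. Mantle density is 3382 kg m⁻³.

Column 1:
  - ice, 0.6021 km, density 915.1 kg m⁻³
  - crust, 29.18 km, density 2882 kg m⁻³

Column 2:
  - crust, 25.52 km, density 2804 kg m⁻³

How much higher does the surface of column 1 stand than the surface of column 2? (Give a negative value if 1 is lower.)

0.392 km

For any compensation level in the mantle, the mantle terms cancel and isostasy reduces to e = (Σt_1 − Σt_2) − (Σ(ρt)_1 − Σ(ρt)_2) / ρ_m.
Σt_1 = 29.7821 km; Σt_2 = 25.52 km; Σ(ρt)_1 = 84647.7417; Σ(ρt)_2 = 71558.08 (in km·kg m⁻³).
e = (29.7821 − 25.52) − (84647.7417 − 71558.08) / 3382 = 0.392 km.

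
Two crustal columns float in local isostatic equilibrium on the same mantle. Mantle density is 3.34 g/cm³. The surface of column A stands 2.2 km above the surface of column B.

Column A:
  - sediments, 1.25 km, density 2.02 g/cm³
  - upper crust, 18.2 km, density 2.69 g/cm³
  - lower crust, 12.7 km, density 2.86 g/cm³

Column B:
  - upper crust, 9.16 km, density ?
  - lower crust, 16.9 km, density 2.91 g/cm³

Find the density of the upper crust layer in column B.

Take the compensation level at the base of the deeper column (depth z_c below the surface of column A) and equate Σ ρ_i t_i down to z_c; mantle fills any gap and the z_c terms cancel.
Column A: 1.25×2.02 + 18.2×2.69 + 12.7×2.86 + (z_c − 32.15)×3.34
Column B: 2.2×0 + 9.16×ρ + 16.9×2.91 + (z_c − 2.2 − 26.06)×3.34
The z_c×3.34 term appears on both sides and cancels. Collect the known terms of each column as K = Σ(ρt)_known − 3.34 × (depth of known layers): K_A = 87.805 − 3.34×32.15 = −19.576; K_B = 49.179 − 3.34×(2.2 + 26.06) = −45.2094.
Balance: K_A = K_B + 9.16×ρ, so ρ = (K_A − K_B)/9.16 = 25.6334/9.16 = 2.8 g/cm³.

2.8 g/cm³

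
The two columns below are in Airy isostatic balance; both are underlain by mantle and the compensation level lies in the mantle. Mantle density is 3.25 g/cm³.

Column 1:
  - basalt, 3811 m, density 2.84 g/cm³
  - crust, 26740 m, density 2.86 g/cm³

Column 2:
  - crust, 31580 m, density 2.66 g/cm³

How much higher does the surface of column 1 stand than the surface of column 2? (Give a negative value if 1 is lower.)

−2040 m

For any compensation level in the mantle, the mantle terms cancel and isostasy reduces to e = (Σt_1 − Σt_2) − (Σ(ρt)_1 − Σ(ρt)_2) / ρ_m.
Σt_1 = 30551 m; Σt_2 = 31580 m; Σ(ρt)_1 = 87299.64; Σ(ρt)_2 = 84002.8 (in m·g/cm³).
e = (30551 − 31580) − (87299.64 − 84002.8) / 3.25 = −2040 m.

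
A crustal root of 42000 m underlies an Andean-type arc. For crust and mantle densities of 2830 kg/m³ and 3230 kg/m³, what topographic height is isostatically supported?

5940 m

Isostatic balance requires: ρ_c h = (ρ_m − ρ_c) r.
h = r (ρ_m − ρ_c) / ρ_c = 42000 m × (3230 − 2830) / 2830 = 5940 m.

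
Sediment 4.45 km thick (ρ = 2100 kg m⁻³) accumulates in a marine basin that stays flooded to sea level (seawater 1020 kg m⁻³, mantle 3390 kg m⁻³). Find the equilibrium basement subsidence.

Submarine loading: the sediment displaces seawater, and the subsidence is in turn flooded, so s (ρ_m − ρ_w) = t (ρ_sed − ρ_w).
s = 4.45 km × (2100 − 1020) / (3390 − 1020) = 2.03 km.

2.03 km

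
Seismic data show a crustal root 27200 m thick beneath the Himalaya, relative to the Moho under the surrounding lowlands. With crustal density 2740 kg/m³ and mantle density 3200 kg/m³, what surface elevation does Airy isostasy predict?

4570 m

By Archimedes' principle applied to the lithosphere: ρ_c h = (ρ_m − ρ_c) r.
h = r (ρ_m − ρ_c) / ρ_c = 27200 m × (3200 − 2740) / 2740 = 4570 m.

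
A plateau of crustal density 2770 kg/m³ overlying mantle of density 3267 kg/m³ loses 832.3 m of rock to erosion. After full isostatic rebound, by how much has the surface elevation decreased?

Rebound u = e ρ_c/ρ_m = 832.3 m × 2770/3267 = 705.7 m.
Net surface drop = e − u = 832.3 m − 705.7 m = e (ρ_m − ρ_c)/ρ_m = 127 m.

127 m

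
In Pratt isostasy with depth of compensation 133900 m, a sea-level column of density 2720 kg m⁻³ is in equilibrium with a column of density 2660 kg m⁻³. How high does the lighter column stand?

3020 m

ρ_ref D = ρ (D + h) → h = D (ρ_ref − ρ)/ρ.
h = 133900 m × (2720 − 2660)/2660 = 3020 m.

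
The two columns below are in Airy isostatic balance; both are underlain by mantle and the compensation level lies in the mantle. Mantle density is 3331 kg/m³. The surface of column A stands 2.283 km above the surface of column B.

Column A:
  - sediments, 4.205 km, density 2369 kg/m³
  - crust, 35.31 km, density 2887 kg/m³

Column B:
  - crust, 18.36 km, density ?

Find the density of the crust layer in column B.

Take the compensation level at the base of the deeper column (depth z_c below the surface of column A) and equate Σ ρ_i t_i down to z_c; mantle fills any gap and the z_c terms cancel.
Column A: 4.205×2369 + 35.31×2887 + (z_c − 39.515)×3331
Column B: 2.283×0 + 18.36×ρ + (z_c − 2.283 − 18.36)×3331
The z_c×3331 term appears on both sides and cancels. Collect the known terms of each column as K = Σ(ρt)_known − 3331 × (depth of known layers): K_A = 111901.615 − 3331×39.515 = −19722.85; K_B = 0 − 3331×(2.283 + 18.36) = −68761.833.
Balance: K_A = K_B + 18.36×ρ, so ρ = (K_A − K_B)/18.36 = 49039/18.36 = 2670 kg/m³.

2670 kg/m³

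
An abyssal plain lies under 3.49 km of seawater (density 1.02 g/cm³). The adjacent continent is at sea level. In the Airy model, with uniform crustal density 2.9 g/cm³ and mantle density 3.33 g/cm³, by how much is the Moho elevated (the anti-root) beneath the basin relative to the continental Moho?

15.3 km

For local isostatic compensation: replacing crust with seawater at the top is compensated by replacing crust with mantle at the base: d (ρ_c − ρ_w) = a (ρ_m − ρ_c).
a = d (ρ_c − ρ_w)/(ρ_m − ρ_c) = 3.49 km × 1.88/0.43 = 15.3 km.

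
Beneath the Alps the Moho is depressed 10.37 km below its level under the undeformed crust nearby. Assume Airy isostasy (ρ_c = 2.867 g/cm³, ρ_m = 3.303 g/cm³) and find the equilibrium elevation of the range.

In Airy isostatic equilibrium: ρ_c h = (ρ_m − ρ_c) r.
h = r (ρ_m − ρ_c) / ρ_c = 10.37 km × (3.303 − 2.867) / 2.867 = 1.58 km.

1.58 km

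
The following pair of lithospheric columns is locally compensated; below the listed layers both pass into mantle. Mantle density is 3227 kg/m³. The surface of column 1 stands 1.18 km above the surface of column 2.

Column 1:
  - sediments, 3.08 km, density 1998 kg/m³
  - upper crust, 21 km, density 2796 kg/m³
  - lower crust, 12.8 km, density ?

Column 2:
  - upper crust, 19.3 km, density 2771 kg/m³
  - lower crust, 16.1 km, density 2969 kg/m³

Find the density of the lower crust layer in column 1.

Take the compensation level at the base of the deeper column (depth z_c below the surface of column 1) and equate Σ ρ_i t_i down to z_c; mantle fills any gap and the z_c terms cancel.
Column 1: 3.08×1998 + 21×2796 + 12.8×ρ + (z_c − 36.88)×3227
Column 2: 1.18×0 + 19.3×2771 + 16.1×2969 + (z_c − 1.18 − 35.4)×3227
The z_c×3227 term appears on both sides and cancels. Collect the known terms of each column as K = Σ(ρt)_known − 3227 × (depth of known layers): K_1 = 64869.84 − 3227×36.88 = −54141.92; K_2 = 101281.2 − 3227×(1.18 + 35.4) = −16762.46.
Balance: K_1 + 12.8×ρ = K_2, so ρ = (K_2 − K_1)/12.8 = 37379.5/12.8 = 2920 kg/m³.

2920 kg/m³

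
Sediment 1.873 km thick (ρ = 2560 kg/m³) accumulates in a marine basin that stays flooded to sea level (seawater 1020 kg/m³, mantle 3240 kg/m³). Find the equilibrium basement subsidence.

Submarine loading: the sediment displaces seawater, and the subsidence is in turn flooded, so s (ρ_m − ρ_w) = t (ρ_sed − ρ_w).
s = 1.873 km × (2560 − 1020) / (3240 − 1020) = 1.3 km.

1.3 km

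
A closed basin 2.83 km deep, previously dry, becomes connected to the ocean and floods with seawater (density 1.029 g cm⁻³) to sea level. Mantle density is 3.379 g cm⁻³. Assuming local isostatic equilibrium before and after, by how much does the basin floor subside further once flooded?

1.24 km

After flooding the water column is d + s deep. Its weight must equal the weight of mantle displaced by the extra subsidence s: (d + s) ρ_w = s ρ_m.
s = d ρ_w / (ρ_m − ρ_w) = 2.83 km × 1.029/(3.379 − 1.029) = 1.24 km.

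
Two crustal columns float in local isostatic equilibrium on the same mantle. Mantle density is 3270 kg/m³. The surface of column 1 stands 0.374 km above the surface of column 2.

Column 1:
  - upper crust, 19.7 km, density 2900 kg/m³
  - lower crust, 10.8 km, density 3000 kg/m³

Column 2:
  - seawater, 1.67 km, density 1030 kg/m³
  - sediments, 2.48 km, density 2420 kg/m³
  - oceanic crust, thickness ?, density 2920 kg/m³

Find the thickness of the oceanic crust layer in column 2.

Take the compensation level at the base of the deeper column (depth z_c below the surface of column 1) and equate Σ ρ_i t_i down to z_c; mantle fills any gap and the z_c terms cancel.
Column 1: 19.7×2900 + 10.8×3000 + (z_c − 30.5)×3270
Column 2: 0.374×0 + 1.67×1030 + 2.48×2420 + x×2920 + (z_c − 0.374 − 4.15 − x)×3270
The z_c×3270 term appears on both sides and cancels. Collect the known terms of each column as K = Σ(ρt)_known − 3270 × (depth of known layers): K_1 = 89530 − 3270×30.5 = −10205; K_2 = 7721.7 − 3270×(0.374 + 4.15) = −7071.78.
Balance: K_1 = K_2 − x×(3270 − 2920), so x = (K_2 − K_1)/(3270 − 2920) = 3133.22/350 = 8.95 km.

8.95 km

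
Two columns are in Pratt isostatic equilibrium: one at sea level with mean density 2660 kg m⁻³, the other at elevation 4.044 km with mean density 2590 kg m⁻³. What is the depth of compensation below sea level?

ρ_ref D = ρ (D + h) → D (ρ_ref − ρ) = ρ h.
D = ρ h/(ρ_ref − ρ) = 2590 × 4.044 km/(2660 − 2590) = 150 km.

150 km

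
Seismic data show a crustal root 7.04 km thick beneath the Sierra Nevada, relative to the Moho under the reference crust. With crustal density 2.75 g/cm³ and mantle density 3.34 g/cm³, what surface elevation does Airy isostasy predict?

1.51 km

By Archimedes' principle applied to the lithosphere: ρ_c h = (ρ_m − ρ_c) r.
h = r (ρ_m − ρ_c) / ρ_c = 7.04 km × (3.34 − 2.75) / 2.75 = 1.51 km.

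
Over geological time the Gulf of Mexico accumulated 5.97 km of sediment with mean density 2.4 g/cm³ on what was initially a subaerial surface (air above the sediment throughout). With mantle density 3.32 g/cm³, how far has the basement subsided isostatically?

4.32 km

Subaerial load: s = t ρ_sed / ρ_m = 5.97 km × 2.4/3.32 = 4.32 km.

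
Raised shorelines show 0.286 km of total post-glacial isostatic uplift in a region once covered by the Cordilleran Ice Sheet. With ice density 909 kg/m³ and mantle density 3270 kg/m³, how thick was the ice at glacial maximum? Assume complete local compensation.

u = t ρ_ice/ρ_m → t = u ρ_m/ρ_ice = 0.286 km × 3270/909 = 1.03 km.

1.03 km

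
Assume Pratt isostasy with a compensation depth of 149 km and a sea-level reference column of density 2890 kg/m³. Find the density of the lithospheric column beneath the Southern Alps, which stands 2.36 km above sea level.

Pratt balance: ρ_ref D = ρ (D + h).
ρ = ρ_ref D/(D + h) = 2890 × 149 km/(149 km + 2.36 km) = 2840 kg/m³.

2840 kg/m³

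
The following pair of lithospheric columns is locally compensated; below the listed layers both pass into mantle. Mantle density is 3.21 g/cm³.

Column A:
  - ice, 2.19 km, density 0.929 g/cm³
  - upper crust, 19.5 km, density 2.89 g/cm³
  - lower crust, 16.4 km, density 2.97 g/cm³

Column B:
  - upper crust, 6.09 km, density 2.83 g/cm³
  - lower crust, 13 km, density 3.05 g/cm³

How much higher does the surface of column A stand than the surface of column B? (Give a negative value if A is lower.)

For any compensation level in the mantle, the mantle terms cancel and isostasy reduces to e = (Σt_A − Σt_B) − (Σ(ρt)_A − Σ(ρt)_B) / ρ_m.
Σt_A = 38.09 km; Σt_B = 19.09 km; Σ(ρt)_A = 107.09751; Σ(ρt)_B = 56.8847 (in km·g/cm³).
e = (38.09 − 19.09) − (107.09751 − 56.8847) / 3.21 = 3.36 km.

3.36 km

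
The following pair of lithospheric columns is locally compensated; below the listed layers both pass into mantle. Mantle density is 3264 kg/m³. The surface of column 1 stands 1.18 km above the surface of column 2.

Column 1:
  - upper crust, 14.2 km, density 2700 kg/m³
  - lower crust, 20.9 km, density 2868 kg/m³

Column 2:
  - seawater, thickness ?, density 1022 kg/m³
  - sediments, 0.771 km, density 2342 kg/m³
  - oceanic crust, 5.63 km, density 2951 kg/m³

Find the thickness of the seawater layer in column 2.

4.44 km

Take the compensation level at the base of the deeper column (depth z_c below the surface of column 1) and equate Σ ρ_i t_i down to z_c; mantle fills any gap and the z_c terms cancel.
Column 1: 14.2×2700 + 20.9×2868 + (z_c − 35.1)×3264
Column 2: 1.18×0 + x×1022 + 0.771×2342 + 5.63×2951 + (z_c − 1.18 − 6.401 − x)×3264
The z_c×3264 term appears on both sides and cancels. Collect the known terms of each column as K = Σ(ρt)_known − 3264 × (depth of known layers): K_1 = 98281.2 − 3264×35.1 = −16285.2; K_2 = 18419.812 − 3264×(1.18 + 6.401) = −6324.572.
Balance: K_1 = K_2 − x×(3264 − 1022), so x = (K_2 − K_1)/(3264 − 1022) = 9960.63/2242 = 4.44 km.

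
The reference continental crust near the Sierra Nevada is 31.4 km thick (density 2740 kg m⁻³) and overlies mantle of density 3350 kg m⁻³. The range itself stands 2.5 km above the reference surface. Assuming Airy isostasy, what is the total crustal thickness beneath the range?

45.1 km

Root depth r = h ρ_c / (ρ_m − ρ_c) = 2.5 km × 2740 / 610 = 11.23 km.
Total thickness = T + h + r = 31.4 km + 2.5 km + 11.23 km = 45.1 km.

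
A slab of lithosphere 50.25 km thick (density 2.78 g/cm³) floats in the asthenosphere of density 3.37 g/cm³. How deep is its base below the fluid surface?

Draft d = t ρ_obj/ρ_fluid = 50.25 km × 2.78/3.37 = 41.5 km.

41.5 km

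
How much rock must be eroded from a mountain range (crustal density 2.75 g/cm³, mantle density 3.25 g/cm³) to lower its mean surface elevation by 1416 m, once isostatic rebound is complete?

Net drop Δ = e − u = e − e ρ_c/ρ_m = e (ρ_m − ρ_c)/ρ_m.
e = Δ ρ_m/(ρ_m − ρ_c) = 1416 m × 3.25/0.5 = 9200 m.

9200 m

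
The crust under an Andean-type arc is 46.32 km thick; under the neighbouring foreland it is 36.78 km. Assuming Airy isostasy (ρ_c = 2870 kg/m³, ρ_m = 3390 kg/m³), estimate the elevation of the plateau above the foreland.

Excess crust Δ = 46.32 km − 36.78 km = 9.54 km, split between elevation h and root r with h + r = Δ.
Airy balance ρ_c h = (ρ_m − ρ_c) r gives r = h ρ_c/(ρ_m − ρ_c), so h (1 + ρ_c/(ρ_m − ρ_c)) = Δ, i.e. h = Δ (ρ_m − ρ_c)/ρ_m.
h = 9.54 km × 520/3390 = 1.46 km.

1.46 km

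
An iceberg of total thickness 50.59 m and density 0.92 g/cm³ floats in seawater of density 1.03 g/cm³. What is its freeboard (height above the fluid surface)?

Floating equilibrium: submerged depth d = t ρ_obj/ρ_fluid = 50.59 m × 0.92/1.03 = 45.19 m.
Freeboard = t − d = 50.59 m − 45.19 m = 5.4 m.

5.4 m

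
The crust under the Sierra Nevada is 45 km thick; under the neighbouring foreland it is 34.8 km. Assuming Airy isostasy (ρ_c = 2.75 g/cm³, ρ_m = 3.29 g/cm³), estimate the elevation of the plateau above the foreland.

1.67 km

Excess crust Δ = 45 km − 34.8 km = 10.2 km, split between elevation h and root r with h + r = Δ.
Airy balance ρ_c h = (ρ_m − ρ_c) r gives r = h ρ_c/(ρ_m − ρ_c), so h (1 + ρ_c/(ρ_m − ρ_c)) = Δ, i.e. h = Δ (ρ_m − ρ_c)/ρ_m.
h = 10.2 km × 0.54/3.29 = 1.67 km.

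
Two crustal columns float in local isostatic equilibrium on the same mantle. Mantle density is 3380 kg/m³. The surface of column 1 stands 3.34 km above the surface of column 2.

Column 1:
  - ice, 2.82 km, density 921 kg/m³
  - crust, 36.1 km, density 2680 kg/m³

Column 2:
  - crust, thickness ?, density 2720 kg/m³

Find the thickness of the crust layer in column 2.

Take the compensation level at the base of the deeper column (depth z_c below the surface of column 1) and equate Σ ρ_i t_i down to z_c; mantle fills any gap and the z_c terms cancel.
Column 1: 2.82×921 + 36.1×2680 + (z_c − 38.92)×3380
Column 2: 3.34×0 + x×2720 + (z_c − 3.34 − 0 − x)×3380
The z_c×3380 term appears on both sides and cancels. Collect the known terms of each column as K = Σ(ρt)_known − 3380 × (depth of known layers): K_1 = 99345.22 − 3380×38.92 = −32204.38; K_2 = 0 − 3380×(3.34 + 0) = −11289.2.
Balance: K_1 = K_2 − x×(3380 − 2720), so x = (K_2 − K_1)/(3380 − 2720) = 20915.2/660 = 31.7 km.

31.7 km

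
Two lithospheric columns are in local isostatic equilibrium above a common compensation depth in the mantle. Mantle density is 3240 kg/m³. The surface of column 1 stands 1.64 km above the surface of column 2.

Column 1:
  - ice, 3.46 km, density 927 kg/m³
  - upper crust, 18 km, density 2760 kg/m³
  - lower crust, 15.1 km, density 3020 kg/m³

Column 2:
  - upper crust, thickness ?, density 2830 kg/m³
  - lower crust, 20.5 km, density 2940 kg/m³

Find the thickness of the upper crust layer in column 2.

20.7 km

Take the compensation level at the base of the deeper column (depth z_c below the surface of column 1) and equate Σ ρ_i t_i down to z_c; mantle fills any gap and the z_c terms cancel.
Column 1: 3.46×927 + 18×2760 + 15.1×3020 + (z_c − 36.56)×3240
Column 2: 1.64×0 + x×2830 + 20.5×2940 + (z_c − 1.64 − 20.5 − x)×3240
The z_c×3240 term appears on both sides and cancels. Collect the known terms of each column as K = Σ(ρt)_known − 3240 × (depth of known layers): K_1 = 98489.42 − 3240×36.56 = −19964.98; K_2 = 60270 − 3240×(1.64 + 20.5) = −11463.6.
Balance: K_1 = K_2 − x×(3240 − 2830), so x = (K_2 − K_1)/(3240 − 2830) = 8501.38/410 = 20.7 km.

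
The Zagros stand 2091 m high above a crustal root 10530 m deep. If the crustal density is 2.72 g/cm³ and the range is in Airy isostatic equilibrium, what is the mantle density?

Airy balance: ρ_c h = (ρ_m − ρ_c) r → ρ_m = ρ_c (1 + h/r).
ρ_m = 2.72 × (1 + 2091 m/10530 m) = 3.26 g/cm³.

3.26 g/cm³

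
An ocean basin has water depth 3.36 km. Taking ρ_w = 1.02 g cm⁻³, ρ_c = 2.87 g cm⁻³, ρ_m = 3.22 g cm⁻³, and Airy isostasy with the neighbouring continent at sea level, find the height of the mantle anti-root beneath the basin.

17.8 km

By Archimedes' principle applied to the lithosphere: replacing crust with seawater at the top is compensated by replacing crust with mantle at the base: d (ρ_c − ρ_w) = a (ρ_m − ρ_c).
a = d (ρ_c − ρ_w)/(ρ_m − ρ_c) = 3.36 km × 1.85/0.35 = 17.8 km.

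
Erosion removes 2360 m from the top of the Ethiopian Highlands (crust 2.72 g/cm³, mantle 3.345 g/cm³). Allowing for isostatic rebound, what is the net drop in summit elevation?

441 m

Rebound u = e ρ_c/ρ_m = 2360 m × 2.72/3.345 = 1919 m.
Net surface drop = e − u = 2360 m − 1919 m = e (ρ_m − ρ_c)/ρ_m = 441 m.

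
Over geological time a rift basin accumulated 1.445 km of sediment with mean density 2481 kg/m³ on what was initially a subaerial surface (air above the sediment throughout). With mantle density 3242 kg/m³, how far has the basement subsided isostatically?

1.11 km

Subaerial load: s = t ρ_sed / ρ_m = 1.445 km × 2481/3242 = 1.11 km.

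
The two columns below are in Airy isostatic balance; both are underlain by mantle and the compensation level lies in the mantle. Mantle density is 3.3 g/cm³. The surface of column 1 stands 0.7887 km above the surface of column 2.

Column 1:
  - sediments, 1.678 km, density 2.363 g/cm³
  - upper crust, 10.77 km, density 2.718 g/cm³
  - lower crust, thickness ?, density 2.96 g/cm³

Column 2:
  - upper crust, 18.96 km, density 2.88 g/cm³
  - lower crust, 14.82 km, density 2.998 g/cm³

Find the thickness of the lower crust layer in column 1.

Take the compensation level at the base of the deeper column (depth z_c below the surface of column 1) and equate Σ ρ_i t_i down to z_c; mantle fills any gap and the z_c terms cancel.
Column 1: 1.678×2.363 + 10.77×2.718 + x×2.96 + (z_c − 12.448 − x)×3.3
Column 2: 0.7887×0 + 18.96×2.88 + 14.82×2.998 + (z_c − 0.7887 − 33.78)×3.3
The z_c×3.3 term appears on both sides and cancels. Collect the known terms of each column as K = Σ(ρt)_known − 3.3 × (depth of known layers): K_1 = 33.237974 − 3.3×12.448 = −7.840426; K_2 = 99.03516 − 3.3×(0.7887 + 33.78) = −15.04155.
Balance: K_1 − x×(3.3 − 2.96) = K_2, so x = (K_1 − K_2)/(3.3 − 2.96) = 7.20112/0.34 = 21.2 km.

21.2 km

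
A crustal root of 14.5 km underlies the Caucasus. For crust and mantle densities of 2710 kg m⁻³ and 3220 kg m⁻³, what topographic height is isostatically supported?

2.73 km

Isostatic balance requires: ρ_c h = (ρ_m − ρ_c) r.
h = r (ρ_m − ρ_c) / ρ_c = 14.5 km × (3220 − 2710) / 2710 = 2.73 km.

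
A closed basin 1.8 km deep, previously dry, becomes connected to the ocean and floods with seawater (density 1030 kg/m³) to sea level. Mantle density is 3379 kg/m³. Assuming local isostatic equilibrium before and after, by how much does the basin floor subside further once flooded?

0.789 km

After flooding the water column is d + s deep. Its weight must equal the weight of mantle displaced by the extra subsidence s: (d + s) ρ_w = s ρ_m.
s = d ρ_w / (ρ_m − ρ_w) = 1.8 km × 1030/(3379 − 1030) = 0.789 km.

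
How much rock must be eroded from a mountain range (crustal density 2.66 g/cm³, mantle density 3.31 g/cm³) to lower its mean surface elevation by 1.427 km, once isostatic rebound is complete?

Net drop Δ = e − u = e − e ρ_c/ρ_m = e (ρ_m − ρ_c)/ρ_m.
e = Δ ρ_m/(ρ_m − ρ_c) = 1.427 km × 3.31/0.65 = 7.27 km.

7.27 km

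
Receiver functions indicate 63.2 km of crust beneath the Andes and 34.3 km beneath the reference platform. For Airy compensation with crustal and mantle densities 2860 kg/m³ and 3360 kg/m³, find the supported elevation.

Excess crust Δ = 63.2 km − 34.3 km = 28.9 km, split between elevation h and root r with h + r = Δ.
Airy balance ρ_c h = (ρ_m − ρ_c) r gives r = h ρ_c/(ρ_m − ρ_c), so h (1 + ρ_c/(ρ_m − ρ_c)) = Δ, i.e. h = Δ (ρ_m − ρ_c)/ρ_m.
h = 28.9 km × 500/3360 = 4.3 km.

4.3 km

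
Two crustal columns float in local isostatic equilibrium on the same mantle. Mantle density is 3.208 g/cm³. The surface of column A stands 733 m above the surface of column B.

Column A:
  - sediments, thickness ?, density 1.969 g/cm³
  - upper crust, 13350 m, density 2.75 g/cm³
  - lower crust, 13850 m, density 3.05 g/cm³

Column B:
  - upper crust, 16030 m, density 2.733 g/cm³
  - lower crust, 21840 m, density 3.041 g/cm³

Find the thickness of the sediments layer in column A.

4290 m

Take the compensation level at the base of the deeper column (depth z_c below the surface of column A) and equate Σ ρ_i t_i down to z_c; mantle fills any gap and the z_c terms cancel.
Column A: x×1.969 + 13350×2.75 + 13850×3.05 + (z_c − 27200 − x)×3.208
Column B: 733×0 + 16030×2.733 + 21840×3.041 + (z_c − 733 − 37870)×3.208
The z_c×3.208 term appears on both sides and cancels. Collect the known terms of each column as K = Σ(ρt)_known − 3.208 × (depth of known layers): K_A = 78955 − 3.208×27200 = −8302.6; K_B = 110225.43 − 3.208×(733 + 37870) = −13612.994.
Balance: K_A − x×(3.208 − 1.969) = K_B, so x = (K_A − K_B)/(3.208 − 1.969) = 5310.39/1.239 = 4290 m.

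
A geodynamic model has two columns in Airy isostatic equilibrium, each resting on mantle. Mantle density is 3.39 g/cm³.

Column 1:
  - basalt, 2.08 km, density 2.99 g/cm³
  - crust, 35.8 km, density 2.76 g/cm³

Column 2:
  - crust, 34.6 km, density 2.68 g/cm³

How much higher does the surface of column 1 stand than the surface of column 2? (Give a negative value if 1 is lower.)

−0.348 km

For any compensation level in the mantle, the mantle terms cancel and isostasy reduces to e = (Σt_1 − Σt_2) − (Σ(ρt)_1 − Σ(ρt)_2) / ρ_m.
Σt_1 = 37.88 km; Σt_2 = 34.6 km; Σ(ρt)_1 = 105.0272; Σ(ρt)_2 = 92.728 (in km·g/cm³).
e = (37.88 − 34.6) − (105.0272 − 92.728) / 3.39 = −0.348 km.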